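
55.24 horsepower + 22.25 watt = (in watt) 4.121e+04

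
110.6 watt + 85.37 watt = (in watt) 196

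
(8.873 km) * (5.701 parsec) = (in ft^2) 1.68e+22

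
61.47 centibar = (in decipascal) 6.147e+05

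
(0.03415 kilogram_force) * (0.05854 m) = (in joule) 0.0196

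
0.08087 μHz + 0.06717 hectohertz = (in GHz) 6.717e-09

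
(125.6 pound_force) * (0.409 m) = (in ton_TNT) 5.461e-08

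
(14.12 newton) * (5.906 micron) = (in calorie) 1.993e-05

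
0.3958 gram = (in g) 0.3958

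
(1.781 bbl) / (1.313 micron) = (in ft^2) 2.321e+06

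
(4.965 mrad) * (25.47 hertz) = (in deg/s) 7.246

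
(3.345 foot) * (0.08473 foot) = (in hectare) 2.633e-06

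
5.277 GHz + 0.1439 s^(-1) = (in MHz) 5277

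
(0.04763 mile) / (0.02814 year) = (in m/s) 8.638e-05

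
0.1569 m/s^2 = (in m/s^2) 0.1569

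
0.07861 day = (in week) 0.01123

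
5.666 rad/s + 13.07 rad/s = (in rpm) 178.9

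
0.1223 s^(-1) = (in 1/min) 7.338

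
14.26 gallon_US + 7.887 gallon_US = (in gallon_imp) 18.44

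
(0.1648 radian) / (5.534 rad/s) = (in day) 3.447e-07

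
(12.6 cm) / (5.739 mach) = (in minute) 1.075e-06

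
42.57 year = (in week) 2220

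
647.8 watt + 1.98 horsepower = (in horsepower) 2.849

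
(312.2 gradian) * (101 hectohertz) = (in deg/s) 2.838e+06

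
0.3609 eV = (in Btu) 5.481e-23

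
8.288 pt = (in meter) 0.002924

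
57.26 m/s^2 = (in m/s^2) 57.26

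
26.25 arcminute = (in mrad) 7.636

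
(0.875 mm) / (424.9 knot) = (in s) 4.003e-06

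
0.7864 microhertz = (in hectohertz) 7.864e-09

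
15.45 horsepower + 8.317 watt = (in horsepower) 15.46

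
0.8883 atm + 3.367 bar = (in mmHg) 3201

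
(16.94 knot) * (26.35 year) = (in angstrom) 7.242e+19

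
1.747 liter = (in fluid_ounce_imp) 61.49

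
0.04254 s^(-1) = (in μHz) 4.254e+04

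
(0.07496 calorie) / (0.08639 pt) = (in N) 1.029e+04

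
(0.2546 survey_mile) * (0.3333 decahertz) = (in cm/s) 1.366e+05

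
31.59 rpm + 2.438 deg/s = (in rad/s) 3.351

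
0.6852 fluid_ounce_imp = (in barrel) 0.0001225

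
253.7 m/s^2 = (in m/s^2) 253.7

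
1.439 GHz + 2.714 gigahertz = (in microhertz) 4.153e+15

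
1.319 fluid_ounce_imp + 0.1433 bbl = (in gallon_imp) 5.02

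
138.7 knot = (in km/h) 256.9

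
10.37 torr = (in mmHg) 10.37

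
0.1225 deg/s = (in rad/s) 0.002138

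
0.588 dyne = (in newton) 5.88e-06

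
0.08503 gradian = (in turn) 0.0002126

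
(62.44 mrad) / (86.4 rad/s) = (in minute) 1.204e-05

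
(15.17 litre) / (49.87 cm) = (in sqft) 0.3274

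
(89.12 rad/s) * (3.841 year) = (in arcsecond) 2.227e+15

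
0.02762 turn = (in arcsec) 3.58e+04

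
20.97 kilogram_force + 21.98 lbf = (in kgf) 30.94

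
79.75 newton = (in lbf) 17.93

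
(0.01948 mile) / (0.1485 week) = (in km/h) 0.001257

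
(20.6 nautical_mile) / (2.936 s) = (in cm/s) 1.299e+06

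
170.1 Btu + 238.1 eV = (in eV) 1.12e+24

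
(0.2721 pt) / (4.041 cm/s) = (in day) 2.749e-08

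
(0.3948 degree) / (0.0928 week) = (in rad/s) 1.228e-07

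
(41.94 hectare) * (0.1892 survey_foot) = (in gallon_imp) 5.32e+06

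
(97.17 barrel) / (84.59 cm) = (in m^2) 18.26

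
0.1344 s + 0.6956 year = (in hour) 6093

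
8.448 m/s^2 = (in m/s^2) 8.448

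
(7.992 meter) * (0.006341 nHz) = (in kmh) 1.824e-10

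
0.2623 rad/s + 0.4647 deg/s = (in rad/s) 0.2704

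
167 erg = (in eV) 1.042e+14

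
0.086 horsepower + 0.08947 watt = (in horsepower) 0.08612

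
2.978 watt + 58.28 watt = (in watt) 61.26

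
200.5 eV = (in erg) 3.212e-10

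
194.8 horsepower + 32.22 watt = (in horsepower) 194.8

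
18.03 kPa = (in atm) 0.1779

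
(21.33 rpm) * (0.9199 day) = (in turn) 2.825e+04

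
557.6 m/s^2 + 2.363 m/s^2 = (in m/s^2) 560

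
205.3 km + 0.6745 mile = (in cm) 2.064e+07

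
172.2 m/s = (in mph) 385.2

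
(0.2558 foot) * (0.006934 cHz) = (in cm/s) 0.0005406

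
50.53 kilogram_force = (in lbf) 111.4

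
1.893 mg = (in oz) 6.677e-05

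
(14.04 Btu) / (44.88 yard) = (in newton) 361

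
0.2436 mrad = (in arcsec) 50.25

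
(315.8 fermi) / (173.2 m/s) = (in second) 1.823e-15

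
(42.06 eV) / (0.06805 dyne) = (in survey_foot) 3.249e-11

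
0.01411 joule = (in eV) 8.807e+16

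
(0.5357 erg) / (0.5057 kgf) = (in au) 7.221e-20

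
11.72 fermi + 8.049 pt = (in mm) 2.84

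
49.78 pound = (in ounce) 796.5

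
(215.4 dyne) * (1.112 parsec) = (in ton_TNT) 1.766e+04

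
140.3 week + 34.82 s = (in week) 140.3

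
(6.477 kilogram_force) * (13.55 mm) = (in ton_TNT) 2.057e-10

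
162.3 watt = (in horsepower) 0.2176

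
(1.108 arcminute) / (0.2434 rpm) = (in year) 4.01e-10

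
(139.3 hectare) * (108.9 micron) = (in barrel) 954.1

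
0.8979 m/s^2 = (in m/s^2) 0.8979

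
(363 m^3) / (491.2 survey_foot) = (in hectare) 0.0002425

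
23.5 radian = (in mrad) 2.35e+04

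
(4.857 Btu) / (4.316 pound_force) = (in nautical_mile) 0.1441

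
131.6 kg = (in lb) 290.1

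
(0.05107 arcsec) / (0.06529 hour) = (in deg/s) 6.036e-08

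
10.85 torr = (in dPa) 1.447e+04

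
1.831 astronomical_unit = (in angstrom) 2.739e+21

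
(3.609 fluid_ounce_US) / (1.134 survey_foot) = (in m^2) 0.0003088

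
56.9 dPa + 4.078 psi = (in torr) 210.9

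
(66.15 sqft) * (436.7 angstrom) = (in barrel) 1.688e-06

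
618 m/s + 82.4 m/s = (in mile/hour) 1567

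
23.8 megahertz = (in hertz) 2.38e+07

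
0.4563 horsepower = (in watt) 340.3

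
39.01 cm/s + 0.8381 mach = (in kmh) 1029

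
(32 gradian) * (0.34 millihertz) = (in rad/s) 0.0001709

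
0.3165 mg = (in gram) 0.0003165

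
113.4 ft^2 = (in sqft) 113.4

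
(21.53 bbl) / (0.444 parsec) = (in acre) 6.174e-20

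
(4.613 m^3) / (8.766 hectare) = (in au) 3.518e-16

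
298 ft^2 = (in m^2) 27.69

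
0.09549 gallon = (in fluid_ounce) 12.22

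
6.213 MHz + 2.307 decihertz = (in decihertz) 6.213e+07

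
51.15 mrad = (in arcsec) 1.055e+04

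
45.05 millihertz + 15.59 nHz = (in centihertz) 4.505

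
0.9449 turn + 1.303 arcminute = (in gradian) 378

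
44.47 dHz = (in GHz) 4.447e-09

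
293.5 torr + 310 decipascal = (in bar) 0.3916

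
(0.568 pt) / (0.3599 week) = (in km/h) 3.314e-09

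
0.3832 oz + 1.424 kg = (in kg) 1.435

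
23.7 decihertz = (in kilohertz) 0.00237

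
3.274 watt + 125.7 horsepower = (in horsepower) 125.7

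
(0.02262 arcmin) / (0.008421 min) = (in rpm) 0.0001244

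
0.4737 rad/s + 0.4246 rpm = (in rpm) 4.948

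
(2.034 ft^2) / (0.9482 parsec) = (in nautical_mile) 3.487e-21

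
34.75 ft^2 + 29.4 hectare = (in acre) 72.65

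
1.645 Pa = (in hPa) 0.01645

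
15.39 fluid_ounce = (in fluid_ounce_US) 15.39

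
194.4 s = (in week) 0.0003214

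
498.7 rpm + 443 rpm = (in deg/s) 5650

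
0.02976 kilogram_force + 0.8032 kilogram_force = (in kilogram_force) 0.833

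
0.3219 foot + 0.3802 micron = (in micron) 9.812e+04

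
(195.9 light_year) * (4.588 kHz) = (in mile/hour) 1.902e+22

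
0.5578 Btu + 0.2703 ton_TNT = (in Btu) 1.072e+06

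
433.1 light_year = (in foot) 1.344e+19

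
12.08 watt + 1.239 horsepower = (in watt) 936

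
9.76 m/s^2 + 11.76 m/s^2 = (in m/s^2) 21.52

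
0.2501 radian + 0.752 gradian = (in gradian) 16.67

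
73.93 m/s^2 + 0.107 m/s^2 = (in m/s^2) 74.04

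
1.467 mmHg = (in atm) 0.00193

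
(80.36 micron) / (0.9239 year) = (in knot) 5.361e-12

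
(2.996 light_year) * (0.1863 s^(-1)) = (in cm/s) 5.281e+17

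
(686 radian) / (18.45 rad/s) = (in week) 6.148e-05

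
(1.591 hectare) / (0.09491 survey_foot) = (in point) 1.559e+09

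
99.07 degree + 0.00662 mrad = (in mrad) 1729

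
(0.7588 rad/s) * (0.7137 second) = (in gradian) 34.48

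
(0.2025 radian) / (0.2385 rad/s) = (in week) 1.404e-06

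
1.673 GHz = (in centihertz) 1.673e+11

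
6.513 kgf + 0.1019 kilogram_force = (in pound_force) 14.58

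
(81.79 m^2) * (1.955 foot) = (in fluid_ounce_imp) 1.715e+06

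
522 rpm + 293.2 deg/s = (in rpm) 570.9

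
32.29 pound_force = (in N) 143.6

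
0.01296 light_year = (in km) 1.226e+11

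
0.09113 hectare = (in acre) 0.2252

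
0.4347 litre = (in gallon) 0.1148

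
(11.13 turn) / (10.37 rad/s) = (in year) 2.138e-07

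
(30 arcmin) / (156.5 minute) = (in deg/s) 5.325e-05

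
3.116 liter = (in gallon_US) 0.8232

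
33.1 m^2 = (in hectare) 0.00331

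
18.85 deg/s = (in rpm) 3.142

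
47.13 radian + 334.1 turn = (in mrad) 2.146e+06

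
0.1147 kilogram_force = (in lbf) 0.2529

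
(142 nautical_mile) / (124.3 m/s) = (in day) 0.02449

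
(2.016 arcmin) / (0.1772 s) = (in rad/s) 0.003309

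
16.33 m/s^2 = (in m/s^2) 16.33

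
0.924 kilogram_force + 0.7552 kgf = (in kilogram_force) 1.679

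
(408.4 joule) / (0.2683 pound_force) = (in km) 0.3422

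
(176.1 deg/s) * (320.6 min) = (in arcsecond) 1.219e+10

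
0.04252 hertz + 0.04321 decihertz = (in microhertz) 4.684e+04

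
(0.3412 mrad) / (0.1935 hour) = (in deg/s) 2.806e-05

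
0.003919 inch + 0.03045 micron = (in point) 0.2823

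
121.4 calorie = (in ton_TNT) 1.214e-07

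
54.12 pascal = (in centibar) 0.05412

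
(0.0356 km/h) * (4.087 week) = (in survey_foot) 8.02e+04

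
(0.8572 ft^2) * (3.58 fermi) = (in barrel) 1.793e-15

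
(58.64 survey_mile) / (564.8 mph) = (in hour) 0.1038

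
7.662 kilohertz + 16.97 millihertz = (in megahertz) 0.007662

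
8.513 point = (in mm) 3.003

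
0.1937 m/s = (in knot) 0.3765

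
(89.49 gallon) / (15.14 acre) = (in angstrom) 5.529e+04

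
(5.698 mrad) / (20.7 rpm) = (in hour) 7.302e-07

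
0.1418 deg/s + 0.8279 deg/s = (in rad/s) 0.01692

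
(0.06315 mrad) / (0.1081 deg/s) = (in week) 5.534e-08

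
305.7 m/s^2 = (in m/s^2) 305.7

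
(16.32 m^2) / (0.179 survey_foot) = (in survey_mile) 0.1859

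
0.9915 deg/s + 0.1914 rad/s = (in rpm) 1.993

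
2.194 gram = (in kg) 0.002194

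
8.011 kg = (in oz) 282.6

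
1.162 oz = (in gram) 32.94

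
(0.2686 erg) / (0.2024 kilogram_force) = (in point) 3.836e-05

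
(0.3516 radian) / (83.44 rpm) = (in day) 4.657e-07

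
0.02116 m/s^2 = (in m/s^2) 0.02116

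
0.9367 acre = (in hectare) 0.3791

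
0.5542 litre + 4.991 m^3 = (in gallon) 1319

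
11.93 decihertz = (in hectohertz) 0.01193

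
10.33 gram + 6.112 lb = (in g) 2783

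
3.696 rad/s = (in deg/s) 211.8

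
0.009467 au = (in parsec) 4.59e-08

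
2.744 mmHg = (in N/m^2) 365.8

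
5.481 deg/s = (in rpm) 0.9135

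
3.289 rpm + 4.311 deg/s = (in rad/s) 0.4197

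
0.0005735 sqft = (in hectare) 5.328e-09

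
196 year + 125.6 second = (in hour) 1.717e+06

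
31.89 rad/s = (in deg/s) 1827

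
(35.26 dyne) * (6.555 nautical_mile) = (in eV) 2.672e+19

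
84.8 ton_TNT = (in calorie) 8.48e+10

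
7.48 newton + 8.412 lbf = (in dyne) 4.49e+06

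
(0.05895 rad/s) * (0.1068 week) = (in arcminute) 1.309e+07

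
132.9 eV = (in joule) 2.129e-17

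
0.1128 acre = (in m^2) 456.5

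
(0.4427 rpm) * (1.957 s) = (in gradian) 5.776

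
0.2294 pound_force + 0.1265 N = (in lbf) 0.2578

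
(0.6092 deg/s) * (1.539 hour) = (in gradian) 3750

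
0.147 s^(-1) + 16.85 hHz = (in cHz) 1.685e+05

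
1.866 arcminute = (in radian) 0.0005428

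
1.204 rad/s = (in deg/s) 68.98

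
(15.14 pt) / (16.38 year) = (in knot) 2.01e-11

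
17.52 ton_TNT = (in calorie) 1.752e+10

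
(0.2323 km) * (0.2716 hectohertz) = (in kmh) 2.271e+04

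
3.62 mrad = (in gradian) 0.2305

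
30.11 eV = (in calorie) 1.153e-18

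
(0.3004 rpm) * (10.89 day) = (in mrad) 2.96e+07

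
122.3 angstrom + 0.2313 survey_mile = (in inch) 1.466e+04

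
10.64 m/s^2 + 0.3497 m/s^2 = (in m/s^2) 10.99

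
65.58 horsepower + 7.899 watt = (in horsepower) 65.59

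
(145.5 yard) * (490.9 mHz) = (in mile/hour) 146.1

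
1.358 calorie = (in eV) 3.546e+19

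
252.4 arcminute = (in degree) 4.207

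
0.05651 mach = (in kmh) 69.27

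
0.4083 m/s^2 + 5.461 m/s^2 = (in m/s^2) 5.869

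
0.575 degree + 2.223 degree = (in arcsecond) 1.007e+04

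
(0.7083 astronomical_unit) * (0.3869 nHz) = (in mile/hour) 91.71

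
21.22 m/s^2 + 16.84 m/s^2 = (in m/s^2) 38.06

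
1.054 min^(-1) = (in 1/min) 1.054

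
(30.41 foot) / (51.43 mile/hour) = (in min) 0.006719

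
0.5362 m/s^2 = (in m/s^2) 0.5362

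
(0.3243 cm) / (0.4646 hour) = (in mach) 5.694e-09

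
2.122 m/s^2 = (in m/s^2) 2.122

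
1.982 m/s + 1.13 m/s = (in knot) 6.049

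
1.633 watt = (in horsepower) 0.00219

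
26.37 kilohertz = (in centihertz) 2.637e+06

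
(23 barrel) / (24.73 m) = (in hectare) 1.479e-05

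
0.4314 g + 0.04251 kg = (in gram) 42.94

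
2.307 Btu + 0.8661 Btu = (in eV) 2.09e+22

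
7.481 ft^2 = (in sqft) 7.481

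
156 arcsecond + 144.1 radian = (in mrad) 1.441e+05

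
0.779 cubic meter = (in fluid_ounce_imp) 2.742e+04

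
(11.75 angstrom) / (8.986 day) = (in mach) 4.445e-18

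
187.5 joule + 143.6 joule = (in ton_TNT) 7.913e-08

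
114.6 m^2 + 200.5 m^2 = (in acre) 0.07786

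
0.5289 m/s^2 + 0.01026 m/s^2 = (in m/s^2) 0.5392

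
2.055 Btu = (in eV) 1.353e+22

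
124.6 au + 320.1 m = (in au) 124.6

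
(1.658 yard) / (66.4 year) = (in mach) 2.126e-12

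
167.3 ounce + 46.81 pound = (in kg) 25.98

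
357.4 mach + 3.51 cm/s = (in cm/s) 1.217e+07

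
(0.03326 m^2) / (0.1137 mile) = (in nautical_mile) 9.815e-08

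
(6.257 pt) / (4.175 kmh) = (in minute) 3.172e-05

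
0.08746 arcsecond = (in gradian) 2.699e-05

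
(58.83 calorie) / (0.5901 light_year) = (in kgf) 4.496e-15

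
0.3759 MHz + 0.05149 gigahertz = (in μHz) 5.187e+13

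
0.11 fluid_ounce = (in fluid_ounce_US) 0.11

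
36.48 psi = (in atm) 2.482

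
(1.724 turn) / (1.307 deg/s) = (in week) 0.0007851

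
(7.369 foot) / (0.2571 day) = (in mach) 2.97e-07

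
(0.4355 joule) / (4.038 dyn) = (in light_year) 1.14e-12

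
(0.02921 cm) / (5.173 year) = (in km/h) 6.446e-12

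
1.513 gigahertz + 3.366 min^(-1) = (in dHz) 1.513e+10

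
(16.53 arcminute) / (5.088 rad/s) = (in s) 0.000945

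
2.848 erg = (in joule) 2.848e-07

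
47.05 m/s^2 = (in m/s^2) 47.05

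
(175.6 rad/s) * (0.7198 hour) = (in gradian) 2.897e+07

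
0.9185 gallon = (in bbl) 0.02187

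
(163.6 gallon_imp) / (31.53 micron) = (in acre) 5.829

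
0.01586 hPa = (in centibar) 0.001586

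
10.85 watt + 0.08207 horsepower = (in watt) 72.05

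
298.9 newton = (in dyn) 2.989e+07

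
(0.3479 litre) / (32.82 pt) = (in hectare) 3.005e-06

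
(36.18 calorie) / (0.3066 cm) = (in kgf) 5035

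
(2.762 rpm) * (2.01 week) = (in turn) 5.596e+04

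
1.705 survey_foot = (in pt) 1473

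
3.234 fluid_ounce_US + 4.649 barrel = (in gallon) 195.3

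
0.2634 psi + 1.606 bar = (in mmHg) 1218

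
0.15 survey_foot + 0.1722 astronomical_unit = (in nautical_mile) 1.391e+07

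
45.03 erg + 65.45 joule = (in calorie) 15.64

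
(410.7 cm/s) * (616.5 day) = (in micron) 2.188e+14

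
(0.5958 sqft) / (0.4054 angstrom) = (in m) 1.365e+09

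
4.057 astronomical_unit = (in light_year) 6.415e-05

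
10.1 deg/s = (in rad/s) 0.1763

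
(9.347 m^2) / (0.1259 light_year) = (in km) 7.847e-18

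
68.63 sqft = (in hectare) 0.0006376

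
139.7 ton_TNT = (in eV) 3.648e+30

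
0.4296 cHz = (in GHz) 4.296e-12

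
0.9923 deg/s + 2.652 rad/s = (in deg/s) 152.9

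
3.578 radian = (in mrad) 3578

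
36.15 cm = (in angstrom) 3.615e+09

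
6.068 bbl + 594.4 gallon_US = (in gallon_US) 849.3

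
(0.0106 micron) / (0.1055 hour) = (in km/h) 1.005e-10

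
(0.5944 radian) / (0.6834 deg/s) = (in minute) 0.8306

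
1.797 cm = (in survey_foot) 0.05896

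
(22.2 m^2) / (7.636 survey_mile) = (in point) 5.121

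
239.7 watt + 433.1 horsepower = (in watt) 3.232e+05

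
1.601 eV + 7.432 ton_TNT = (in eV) 1.941e+29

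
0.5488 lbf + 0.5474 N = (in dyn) 2.989e+05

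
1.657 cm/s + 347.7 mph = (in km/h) 559.6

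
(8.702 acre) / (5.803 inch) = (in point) 6.773e+08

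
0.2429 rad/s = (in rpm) 2.32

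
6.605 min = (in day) 0.004587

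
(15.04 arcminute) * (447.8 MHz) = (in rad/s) 1.959e+06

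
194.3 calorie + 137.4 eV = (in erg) 8.13e+09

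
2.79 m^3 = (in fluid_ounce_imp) 9.819e+04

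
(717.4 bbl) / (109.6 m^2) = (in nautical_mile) 0.0005619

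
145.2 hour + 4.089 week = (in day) 34.67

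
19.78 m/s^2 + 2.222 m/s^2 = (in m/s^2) 22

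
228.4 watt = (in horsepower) 0.3063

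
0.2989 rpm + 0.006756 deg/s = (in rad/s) 0.03142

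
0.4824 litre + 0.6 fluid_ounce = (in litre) 0.5001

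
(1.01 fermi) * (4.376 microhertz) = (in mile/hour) 9.887e-21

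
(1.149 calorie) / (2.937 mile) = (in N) 0.001017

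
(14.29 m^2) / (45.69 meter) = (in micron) 3.128e+05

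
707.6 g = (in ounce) 24.96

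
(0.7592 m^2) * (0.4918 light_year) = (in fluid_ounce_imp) 1.243e+20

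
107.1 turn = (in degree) 3.856e+04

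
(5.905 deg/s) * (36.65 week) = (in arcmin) 7.853e+09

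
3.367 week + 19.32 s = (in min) 3.394e+04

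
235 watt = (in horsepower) 0.3151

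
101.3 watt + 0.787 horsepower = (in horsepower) 0.9228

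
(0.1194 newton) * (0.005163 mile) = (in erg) 9.921e+06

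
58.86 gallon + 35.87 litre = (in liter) 258.7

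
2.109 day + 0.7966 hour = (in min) 3085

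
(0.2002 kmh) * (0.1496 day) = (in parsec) 2.329e-14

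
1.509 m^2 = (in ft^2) 16.24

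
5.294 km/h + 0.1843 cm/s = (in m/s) 1.472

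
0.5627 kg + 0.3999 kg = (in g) 962.6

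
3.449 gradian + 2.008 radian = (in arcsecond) 4.254e+05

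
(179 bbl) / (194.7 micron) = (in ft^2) 1.573e+06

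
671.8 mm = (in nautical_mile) 0.0003627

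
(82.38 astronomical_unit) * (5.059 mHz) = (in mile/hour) 1.395e+11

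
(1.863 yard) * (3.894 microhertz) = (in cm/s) 0.0006634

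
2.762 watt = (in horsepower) 0.003704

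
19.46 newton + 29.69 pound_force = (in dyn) 1.515e+07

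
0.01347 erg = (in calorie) 3.219e-10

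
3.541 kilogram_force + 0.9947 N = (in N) 35.72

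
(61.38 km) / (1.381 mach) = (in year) 4.139e-06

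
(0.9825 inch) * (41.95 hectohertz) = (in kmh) 376.9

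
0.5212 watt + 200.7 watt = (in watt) 201.2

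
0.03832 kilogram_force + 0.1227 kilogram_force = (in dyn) 1.579e+05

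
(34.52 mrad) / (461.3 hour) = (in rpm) 1.985e-07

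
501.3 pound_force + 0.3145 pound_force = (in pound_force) 501.6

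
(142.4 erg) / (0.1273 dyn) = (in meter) 11.19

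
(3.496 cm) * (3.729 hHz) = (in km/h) 46.93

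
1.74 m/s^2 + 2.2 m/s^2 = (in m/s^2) 3.94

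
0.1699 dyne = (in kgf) 1.732e-07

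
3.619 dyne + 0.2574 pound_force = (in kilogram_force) 0.1168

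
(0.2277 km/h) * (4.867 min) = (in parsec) 5.986e-16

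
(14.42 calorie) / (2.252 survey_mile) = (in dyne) 1665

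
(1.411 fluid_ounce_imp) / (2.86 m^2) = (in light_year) 1.482e-21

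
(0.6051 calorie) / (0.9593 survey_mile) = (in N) 0.00164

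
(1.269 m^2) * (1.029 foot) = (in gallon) 105.1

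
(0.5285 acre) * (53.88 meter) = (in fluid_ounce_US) 3.897e+09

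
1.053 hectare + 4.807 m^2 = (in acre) 2.603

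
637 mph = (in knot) 553.5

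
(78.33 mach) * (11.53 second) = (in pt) 8.717e+08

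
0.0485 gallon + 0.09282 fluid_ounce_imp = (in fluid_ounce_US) 6.297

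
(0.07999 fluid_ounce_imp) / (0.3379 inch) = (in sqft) 0.00285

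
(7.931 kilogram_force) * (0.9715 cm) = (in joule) 0.7556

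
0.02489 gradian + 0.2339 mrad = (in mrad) 0.6249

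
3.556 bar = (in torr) 2667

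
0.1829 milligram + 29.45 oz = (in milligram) 8.349e+05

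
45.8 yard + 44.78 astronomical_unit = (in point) 1.899e+16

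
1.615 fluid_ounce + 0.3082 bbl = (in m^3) 0.04905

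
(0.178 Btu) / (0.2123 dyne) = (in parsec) 2.867e-09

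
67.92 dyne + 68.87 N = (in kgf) 7.023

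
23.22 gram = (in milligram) 2.322e+04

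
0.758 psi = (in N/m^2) 5226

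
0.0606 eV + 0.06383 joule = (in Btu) 6.05e-05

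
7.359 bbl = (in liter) 1170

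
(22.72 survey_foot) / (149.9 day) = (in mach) 1.57e-09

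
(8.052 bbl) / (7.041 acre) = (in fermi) 4.493e+10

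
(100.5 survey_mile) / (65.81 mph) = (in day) 0.06363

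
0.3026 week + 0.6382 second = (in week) 0.3026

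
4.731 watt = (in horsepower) 0.006344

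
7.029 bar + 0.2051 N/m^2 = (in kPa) 702.9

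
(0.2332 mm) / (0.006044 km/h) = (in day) 1.608e-06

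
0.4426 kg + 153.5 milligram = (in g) 442.8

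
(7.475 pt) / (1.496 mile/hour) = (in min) 6.572e-05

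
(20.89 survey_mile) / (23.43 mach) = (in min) 0.07023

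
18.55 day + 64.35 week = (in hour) 1.126e+04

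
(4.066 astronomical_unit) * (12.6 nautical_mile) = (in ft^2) 1.528e+17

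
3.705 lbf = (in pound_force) 3.705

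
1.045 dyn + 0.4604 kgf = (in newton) 4.515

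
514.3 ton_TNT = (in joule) 2.152e+12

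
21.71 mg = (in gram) 0.02171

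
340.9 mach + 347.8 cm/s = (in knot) 2.256e+05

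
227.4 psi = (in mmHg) 1.176e+04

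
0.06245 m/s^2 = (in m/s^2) 0.06245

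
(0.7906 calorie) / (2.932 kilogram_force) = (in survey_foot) 0.3774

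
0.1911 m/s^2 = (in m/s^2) 0.1911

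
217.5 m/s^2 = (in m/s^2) 217.5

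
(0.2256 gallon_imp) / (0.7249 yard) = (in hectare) 1.547e-07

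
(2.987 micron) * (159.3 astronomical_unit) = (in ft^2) 7.662e+08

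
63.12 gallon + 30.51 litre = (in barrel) 1.695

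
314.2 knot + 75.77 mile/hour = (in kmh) 703.8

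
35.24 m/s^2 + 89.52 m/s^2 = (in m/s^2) 124.8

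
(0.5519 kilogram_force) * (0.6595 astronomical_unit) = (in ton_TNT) 127.6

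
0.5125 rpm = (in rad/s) 0.05367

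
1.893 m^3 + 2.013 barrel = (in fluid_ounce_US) 7.483e+04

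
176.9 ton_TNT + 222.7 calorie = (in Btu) 7.015e+08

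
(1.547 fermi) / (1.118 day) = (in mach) 4.703e-23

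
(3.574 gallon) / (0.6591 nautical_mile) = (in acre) 2.739e-09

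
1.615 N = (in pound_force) 0.3631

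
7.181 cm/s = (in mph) 0.1606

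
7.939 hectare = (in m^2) 7.939e+04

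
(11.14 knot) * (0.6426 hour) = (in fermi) 1.326e+19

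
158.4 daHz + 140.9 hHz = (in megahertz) 0.01567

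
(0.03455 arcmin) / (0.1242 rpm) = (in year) 2.45e-11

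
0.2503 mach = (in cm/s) 8523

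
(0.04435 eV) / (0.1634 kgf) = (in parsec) 1.437e-37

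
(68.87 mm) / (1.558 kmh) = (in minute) 0.002652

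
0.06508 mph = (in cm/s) 2.909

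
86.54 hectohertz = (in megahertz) 0.008654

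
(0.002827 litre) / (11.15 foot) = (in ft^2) 8.954e-06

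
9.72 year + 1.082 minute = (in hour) 8.515e+04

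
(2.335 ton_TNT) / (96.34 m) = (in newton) 1.014e+08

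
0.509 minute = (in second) 30.54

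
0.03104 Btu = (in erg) 3.275e+08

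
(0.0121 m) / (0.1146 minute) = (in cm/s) 0.176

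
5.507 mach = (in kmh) 6750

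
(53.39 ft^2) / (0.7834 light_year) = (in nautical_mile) 3.614e-19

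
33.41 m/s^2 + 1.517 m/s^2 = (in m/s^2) 34.93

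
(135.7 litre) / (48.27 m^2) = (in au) 1.879e-14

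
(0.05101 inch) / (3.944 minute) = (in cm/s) 0.0005475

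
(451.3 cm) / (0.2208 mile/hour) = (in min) 0.762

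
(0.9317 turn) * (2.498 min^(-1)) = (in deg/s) 13.96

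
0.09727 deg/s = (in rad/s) 0.001698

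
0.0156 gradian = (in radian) 0.000245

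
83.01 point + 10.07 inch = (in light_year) 3.013e-17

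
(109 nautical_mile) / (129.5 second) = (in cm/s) 1.559e+05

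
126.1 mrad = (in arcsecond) 2.601e+04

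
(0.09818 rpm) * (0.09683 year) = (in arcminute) 1.079e+08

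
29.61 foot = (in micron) 9.025e+06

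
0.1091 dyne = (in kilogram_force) 1.113e-07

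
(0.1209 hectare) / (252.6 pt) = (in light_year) 1.434e-12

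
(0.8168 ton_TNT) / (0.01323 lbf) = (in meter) 5.807e+10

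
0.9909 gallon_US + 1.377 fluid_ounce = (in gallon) 1.002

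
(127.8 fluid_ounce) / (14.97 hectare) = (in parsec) 8.182e-25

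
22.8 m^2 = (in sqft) 245.4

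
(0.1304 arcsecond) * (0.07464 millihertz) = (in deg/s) 2.704e-09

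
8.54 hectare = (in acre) 21.1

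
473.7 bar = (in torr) 3.553e+05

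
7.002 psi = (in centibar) 48.28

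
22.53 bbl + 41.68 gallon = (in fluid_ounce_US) 1.265e+05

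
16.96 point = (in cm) 0.5983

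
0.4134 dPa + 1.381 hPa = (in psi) 0.02004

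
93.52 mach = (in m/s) 3.184e+04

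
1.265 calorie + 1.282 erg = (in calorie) 1.265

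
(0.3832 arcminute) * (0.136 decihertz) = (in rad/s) 1.516e-06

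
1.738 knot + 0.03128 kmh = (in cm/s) 90.28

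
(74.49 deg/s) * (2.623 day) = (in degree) 1.688e+07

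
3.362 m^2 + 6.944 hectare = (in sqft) 7.475e+05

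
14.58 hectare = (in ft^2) 1.569e+06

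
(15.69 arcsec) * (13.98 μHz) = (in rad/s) 1.063e-09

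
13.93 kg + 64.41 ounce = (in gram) 1.576e+04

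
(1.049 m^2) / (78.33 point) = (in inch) 1495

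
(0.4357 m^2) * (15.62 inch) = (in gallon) 45.67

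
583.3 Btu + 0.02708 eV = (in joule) 6.154e+05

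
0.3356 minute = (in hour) 0.005593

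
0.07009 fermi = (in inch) 2.759e-15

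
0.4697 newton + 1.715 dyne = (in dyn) 4.697e+04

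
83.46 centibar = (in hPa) 834.6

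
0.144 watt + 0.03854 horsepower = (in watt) 28.88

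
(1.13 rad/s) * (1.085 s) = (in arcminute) 4215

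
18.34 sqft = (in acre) 0.000421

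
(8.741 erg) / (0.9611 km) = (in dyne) 9.095e-05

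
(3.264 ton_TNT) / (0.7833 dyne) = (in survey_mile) 1.083e+12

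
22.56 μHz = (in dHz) 0.0002256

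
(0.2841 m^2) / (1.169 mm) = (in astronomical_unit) 1.625e-09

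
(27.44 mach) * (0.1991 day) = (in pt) 4.556e+11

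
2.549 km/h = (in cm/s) 70.81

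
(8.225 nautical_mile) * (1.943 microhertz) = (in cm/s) 2.96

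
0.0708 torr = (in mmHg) 0.0708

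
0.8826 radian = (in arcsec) 1.82e+05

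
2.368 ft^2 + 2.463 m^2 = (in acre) 0.000663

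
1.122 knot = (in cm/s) 57.72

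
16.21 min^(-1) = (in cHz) 27.02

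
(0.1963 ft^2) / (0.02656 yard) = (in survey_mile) 0.0004666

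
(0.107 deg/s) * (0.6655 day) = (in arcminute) 3.691e+05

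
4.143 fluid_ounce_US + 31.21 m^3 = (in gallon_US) 8245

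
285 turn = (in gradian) 1.14e+05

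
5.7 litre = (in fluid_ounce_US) 192.7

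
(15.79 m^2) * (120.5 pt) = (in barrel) 4.222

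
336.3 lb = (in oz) 5381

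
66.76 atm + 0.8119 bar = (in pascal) 6.846e+06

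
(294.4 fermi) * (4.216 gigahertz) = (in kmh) 0.004468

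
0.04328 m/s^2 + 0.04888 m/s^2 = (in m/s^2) 0.09216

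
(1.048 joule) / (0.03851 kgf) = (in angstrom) 2.775e+10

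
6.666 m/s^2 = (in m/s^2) 6.666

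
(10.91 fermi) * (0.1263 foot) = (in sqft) 4.521e-15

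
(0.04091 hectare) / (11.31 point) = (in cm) 1.025e+07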